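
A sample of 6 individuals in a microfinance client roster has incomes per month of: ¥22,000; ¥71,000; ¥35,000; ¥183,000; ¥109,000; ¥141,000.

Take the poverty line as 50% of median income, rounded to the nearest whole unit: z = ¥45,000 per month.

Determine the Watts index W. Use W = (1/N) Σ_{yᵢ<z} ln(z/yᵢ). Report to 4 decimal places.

0.1612

Poor units: ¥22,000, ¥35,000 (q = 2 of N = 6).
Log gaps: ln(45000/22000) = 0.7156; ln(45000/35000) = 0.2513.
W = 0.966934 / 6 = 0.1612.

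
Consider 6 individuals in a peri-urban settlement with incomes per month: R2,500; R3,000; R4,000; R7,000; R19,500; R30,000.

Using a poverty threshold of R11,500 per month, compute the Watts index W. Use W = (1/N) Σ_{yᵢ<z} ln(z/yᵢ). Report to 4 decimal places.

Poor units: R2,500, R3,000, R4,000, R7,000 (q = 4 of N = 6).
ln(z/y) terms: ln(11500/2500) = 1.5261; ln(11500/3000) = 1.3437; ln(11500/4000) = 1.0561; ln(11500/7000) = 0.4964.
W = 4.422281 / 6 = 0.7370.

0.7370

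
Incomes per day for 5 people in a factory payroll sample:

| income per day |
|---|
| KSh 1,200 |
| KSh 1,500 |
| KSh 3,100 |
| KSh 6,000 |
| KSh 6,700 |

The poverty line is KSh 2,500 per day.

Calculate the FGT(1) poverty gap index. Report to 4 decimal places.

0.1840

Below z: KSh 1,200, KSh 1,500 (q = 2 of N = 5).
Normalized shortfalls: (2500−1200)/2500 = 0.5200; (2500−1500)/2500 = 0.4000.
Sum of shortfalls = 0.920000; P₁ averages over all N: 0.920000 / 5 = 0.1840.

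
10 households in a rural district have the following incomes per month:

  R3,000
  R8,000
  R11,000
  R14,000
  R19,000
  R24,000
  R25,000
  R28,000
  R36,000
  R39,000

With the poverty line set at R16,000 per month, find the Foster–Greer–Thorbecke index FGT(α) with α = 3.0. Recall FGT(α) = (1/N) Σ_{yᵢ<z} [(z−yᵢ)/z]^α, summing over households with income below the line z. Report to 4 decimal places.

0.0694

Below the line: R3,000, R8,000, R11,000, R14,000 (q = 4 of N = 10).
Shortfall ratios: (16000−3000)/16000 = 0.8125; (16000−8000)/16000 = 0.5000; (16000−11000)/16000 = 0.3125; (16000−14000)/16000 = 0.1250.
Raised to α = 3.0: 0.53638; 0.12500; 0.03052; 0.00195.
Sum = 0.693848; FGT(3.0) = 0.693848 / 10 = 0.0694.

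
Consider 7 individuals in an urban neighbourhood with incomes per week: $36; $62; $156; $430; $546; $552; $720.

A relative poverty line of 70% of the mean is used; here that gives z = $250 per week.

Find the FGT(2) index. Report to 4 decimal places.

Below the line: $36, $62, $156 (q = 3 of N = 7).
Relative gaps: (250−36)/250 = 0.8560; (250−62)/250 = 0.7520; (250−156)/250 = 0.3760.
Squared: 0.7327; 0.5655; 0.1414.
Sum = 1.439616; P₂ = 1.439616 / 7 = 0.2057.

0.2057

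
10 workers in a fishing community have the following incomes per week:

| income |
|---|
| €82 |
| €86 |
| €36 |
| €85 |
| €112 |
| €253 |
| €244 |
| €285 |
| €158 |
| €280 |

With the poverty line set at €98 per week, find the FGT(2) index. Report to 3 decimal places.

Incomes under z: €36, €82, €85, €86 (q = 4 of N = 10).
Normalized shortfalls: (98−36)/98 = 0.6327; (98−82)/98 = 0.1633; (98−85)/98 = 0.1327; (98−86)/98 = 0.1224.
Squared: 0.4002; 0.0267; 0.0176; 0.0150.
Sum = 0.459496; P₂ = 0.459496 / 10 = 0.046.

0.046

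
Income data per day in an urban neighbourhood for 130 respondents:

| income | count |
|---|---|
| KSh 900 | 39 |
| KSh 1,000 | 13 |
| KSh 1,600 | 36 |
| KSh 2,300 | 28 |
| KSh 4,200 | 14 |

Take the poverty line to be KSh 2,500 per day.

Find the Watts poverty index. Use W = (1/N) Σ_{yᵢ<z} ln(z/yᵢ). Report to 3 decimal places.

Incomes under z: 39×KSh 900, 13×KSh 1,000, 36×KSh 1,600, 28×KSh 2,300 (q = 116 of N = 130).
Log shortfalls: ln(2500/900) = 1.0217 (×39); ln(2500/1000) = 0.9163 (×13); ln(2500/1600) = 0.4463 (×36); ln(2500/2300) = 0.0834 (×28).
W = 70.157199 / 130 = 0.540.

0.540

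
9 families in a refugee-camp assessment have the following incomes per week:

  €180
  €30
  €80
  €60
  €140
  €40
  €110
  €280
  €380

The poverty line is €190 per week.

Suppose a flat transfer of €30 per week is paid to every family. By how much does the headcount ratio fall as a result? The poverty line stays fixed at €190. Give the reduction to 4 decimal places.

0.1111

Before: below the line — €30, €40, €60, €80, €110, €140, €180; headcount ratio = 0.777778.
After the €30 transfer: below the line — €60, €70, €90, €110, €140, €170; headcount ratio = 0.666667.
Reduction = 0.777778 − 0.666667 = 0.1111.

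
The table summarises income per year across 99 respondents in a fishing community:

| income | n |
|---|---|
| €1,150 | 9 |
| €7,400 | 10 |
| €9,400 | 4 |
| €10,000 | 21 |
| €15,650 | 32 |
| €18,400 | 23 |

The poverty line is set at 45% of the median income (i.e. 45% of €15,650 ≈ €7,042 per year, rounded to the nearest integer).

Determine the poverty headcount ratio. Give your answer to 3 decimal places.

9 of the 99 respondents have income below €7,042.
H = 9/99 = 0.091.

0.091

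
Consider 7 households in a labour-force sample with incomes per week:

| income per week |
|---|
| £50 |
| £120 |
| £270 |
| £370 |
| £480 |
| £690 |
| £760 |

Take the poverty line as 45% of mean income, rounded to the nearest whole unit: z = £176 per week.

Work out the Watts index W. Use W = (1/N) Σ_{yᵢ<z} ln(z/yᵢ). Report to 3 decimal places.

0.234

Poor units: £50, £120 (q = 2 of N = 7).
Log shortfalls: ln(176/50) = 1.2585; ln(176/120) = 0.3830.
W = 1.641453 / 7 = 0.234.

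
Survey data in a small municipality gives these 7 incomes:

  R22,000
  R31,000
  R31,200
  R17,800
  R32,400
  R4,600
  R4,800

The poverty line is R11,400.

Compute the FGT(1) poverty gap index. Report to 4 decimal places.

0.1679

Incomes under z: R4,600, R4,800 (q = 2 of N = 7).
Gap ratios (z−y)/z: (11400−4600)/11400 = 0.5965; (11400−4800)/11400 = 0.5789.
Sum of shortfalls = 1.175439; P₁ averages over all N: 1.175439 / 7 = 0.1679.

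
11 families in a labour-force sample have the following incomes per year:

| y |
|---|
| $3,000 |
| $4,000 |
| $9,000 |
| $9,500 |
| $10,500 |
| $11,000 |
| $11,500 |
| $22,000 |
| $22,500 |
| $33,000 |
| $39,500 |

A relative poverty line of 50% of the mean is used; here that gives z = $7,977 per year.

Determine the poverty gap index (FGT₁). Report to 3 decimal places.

Incomes under z: $3,000, $4,000 (q = 2 of N = 11).
Shortfall ratios: (7977−3000)/7977 = 0.6239; (7977−4000)/7977 = 0.4986.
Σ = 1.122477. Dividing by the full population N = 11 gives P₁ = 0.102.

0.102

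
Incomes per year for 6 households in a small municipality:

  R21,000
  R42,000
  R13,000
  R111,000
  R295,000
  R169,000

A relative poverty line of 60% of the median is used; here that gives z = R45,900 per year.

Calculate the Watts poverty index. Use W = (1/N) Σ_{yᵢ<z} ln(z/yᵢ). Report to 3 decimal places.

Below the line: R13,000, R21,000, R42,000 (q = 3 of N = 6).
ln(z/y) terms: ln(45900/13000) = 1.2615; ln(45900/21000) = 0.7819; ln(45900/42000) = 0.0888.
W = 2.132254 / 6 = 0.355.

0.355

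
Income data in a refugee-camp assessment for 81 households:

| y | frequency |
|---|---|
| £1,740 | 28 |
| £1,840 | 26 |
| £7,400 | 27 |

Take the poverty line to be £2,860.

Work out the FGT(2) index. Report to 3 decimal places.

0.094

Poor units: 28×£1,740, 26×£1,840 (q = 54 of N = 81).
Normalized shortfalls: (2860−1740)/2860 = 0.3916 (×28); (2860−1840)/2860 = 0.3566 (×26).
Squared: 0.1534 (×28); 0.1272 (×26).
Sum = 7.601056; P₂ = 7.601056 / 81 = 0.094.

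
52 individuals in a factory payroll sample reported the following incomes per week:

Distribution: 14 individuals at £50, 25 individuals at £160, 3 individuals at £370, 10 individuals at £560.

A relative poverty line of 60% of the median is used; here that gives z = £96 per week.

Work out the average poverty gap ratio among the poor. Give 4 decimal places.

0.4792

Incomes under z: 14×£50 (q = 14 of N = 52).
Relative gaps: 0.4792 (×14); sum = 6.708333.
The income-gap ratio divides by q (the poor only): 6.708333 / 14 = 0.4792.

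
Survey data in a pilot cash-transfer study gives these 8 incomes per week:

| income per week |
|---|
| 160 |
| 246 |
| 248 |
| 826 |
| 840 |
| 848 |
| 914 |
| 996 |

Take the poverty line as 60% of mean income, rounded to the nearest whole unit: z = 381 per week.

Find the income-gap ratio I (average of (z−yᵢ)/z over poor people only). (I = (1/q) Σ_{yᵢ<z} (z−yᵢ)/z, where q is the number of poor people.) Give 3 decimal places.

0.428

Poor units: 160, 246, 248 (q = 3 of N = 8).
Relative gaps: 0.5801, 0.3543, 0.3491; sum = 1.283465.
I averages over the q = 3 poor units only: 1.283465 / 3 = 0.428.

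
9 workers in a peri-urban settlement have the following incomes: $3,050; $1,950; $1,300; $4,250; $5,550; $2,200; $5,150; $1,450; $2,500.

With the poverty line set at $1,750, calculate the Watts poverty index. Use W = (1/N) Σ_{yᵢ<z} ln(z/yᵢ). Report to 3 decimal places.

0.054

Below the line: $1,300, $1,450 (q = 2 of N = 9).
Log shortfalls: ln(1750/1300) = 0.2973; ln(1750/1450) = 0.1881.
W = 0.485304 / 9 = 0.054.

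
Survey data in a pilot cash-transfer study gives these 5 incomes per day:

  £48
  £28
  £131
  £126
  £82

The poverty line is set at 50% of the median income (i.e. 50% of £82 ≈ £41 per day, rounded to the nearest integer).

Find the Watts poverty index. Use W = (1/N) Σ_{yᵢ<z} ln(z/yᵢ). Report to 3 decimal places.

Below z: £28 (q = 1 of N = 5).
Log shortfalls: ln(41/28) = 0.3814.
W = 0.381368 / 5 = 0.076.

0.076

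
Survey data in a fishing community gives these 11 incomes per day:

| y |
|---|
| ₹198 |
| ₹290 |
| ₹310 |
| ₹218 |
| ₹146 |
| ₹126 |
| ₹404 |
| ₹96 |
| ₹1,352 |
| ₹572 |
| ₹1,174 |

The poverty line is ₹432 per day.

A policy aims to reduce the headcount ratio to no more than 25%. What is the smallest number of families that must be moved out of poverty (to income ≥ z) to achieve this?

8 of the 11 families are poor, so H = 8/11 = 0.727.
A headcount ratio of at most 25% allows at most ⌊0.25 × 11⌋ = 2 poor families.
So at least 8 − 2 = 6 must be lifted.

6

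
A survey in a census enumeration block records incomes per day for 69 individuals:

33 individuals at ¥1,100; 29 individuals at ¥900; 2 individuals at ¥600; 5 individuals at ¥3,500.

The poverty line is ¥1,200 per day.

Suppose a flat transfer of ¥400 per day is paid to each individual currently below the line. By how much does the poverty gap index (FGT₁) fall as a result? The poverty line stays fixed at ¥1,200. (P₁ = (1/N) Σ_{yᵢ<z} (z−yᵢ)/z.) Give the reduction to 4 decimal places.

Before: below the line — 2×¥600, 29×¥900, 33×¥1,100; poverty gap index (FGT₁) = 0.159420.
After the ¥400 transfer: below the line — 2×¥1,000; poverty gap index (FGT₁) = 0.004831.
Reduction = 0.159420 − 0.004831 = 0.1546.

0.1546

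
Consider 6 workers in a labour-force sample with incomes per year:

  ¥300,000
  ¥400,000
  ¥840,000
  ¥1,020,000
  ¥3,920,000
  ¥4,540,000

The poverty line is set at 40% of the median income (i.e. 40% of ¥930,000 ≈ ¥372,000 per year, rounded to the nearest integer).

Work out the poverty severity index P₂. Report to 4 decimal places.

Below the line: ¥300,000 (q = 1 of N = 6).
Shortfall ratios: (372000−300000)/372000 = 0.1935.
Squared: 0.0375.
Sum = 0.037461; P₂ = 0.037461 / 6 = 0.0062.

0.0062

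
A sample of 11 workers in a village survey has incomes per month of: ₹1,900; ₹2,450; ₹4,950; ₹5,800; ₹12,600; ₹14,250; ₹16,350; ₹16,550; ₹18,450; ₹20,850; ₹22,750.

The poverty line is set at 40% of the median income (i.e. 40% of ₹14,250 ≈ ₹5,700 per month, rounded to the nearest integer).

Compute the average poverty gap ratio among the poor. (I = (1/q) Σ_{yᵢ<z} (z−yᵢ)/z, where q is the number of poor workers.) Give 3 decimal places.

0.456

Below the line: ₹1,900, ₹2,450, ₹4,950 (q = 3 of N = 11).
Shortfall ratios (z−y)/z: 0.6667, 0.5702, 0.1316; sum = 1.368421.
The income-gap ratio divides by q (the poor only): 1.368421 / 3 = 0.456.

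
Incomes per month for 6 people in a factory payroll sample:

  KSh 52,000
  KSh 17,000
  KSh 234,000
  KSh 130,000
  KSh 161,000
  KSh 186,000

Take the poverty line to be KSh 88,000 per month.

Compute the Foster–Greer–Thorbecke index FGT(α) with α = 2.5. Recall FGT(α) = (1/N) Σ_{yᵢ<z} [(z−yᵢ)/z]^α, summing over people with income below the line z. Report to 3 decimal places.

0.115

Incomes under z: KSh 17,000, KSh 52,000 (q = 2 of N = 6).
Normalized shortfalls: (88000−17000)/88000 = 0.8068; (88000−52000)/88000 = 0.4091.
Raised to α = 2.5: 0.58471; 0.10704.
Sum = 0.691749; FGT(2.5) = 0.691749 / 6 = 0.115.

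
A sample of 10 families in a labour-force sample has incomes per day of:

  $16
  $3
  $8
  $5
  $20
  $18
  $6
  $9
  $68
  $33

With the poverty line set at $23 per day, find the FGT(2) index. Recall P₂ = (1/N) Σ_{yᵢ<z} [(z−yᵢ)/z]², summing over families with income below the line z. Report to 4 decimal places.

0.2868

Poor units: $3, $5, $6, $8, $9, $16, $18, $20 (q = 8 of N = 10).
Gap ratios (z−y)/z: (23−3)/23 = 0.8696; (23−5)/23 = 0.7826; (23−6)/23 = 0.7391; (23−8)/23 = 0.6522; (23−9)/23 = 0.6087; (23−16)/23 = 0.3043; (23−18)/23 = 0.2174; (23−20)/23 = 0.1304.
Squared: 0.7561; 0.6125; 0.5463; 0.4253; 0.3705; 0.0926; 0.0473; 0.0170.
Sum = 2.867675; P₂ = 2.867675 / 10 = 0.2868.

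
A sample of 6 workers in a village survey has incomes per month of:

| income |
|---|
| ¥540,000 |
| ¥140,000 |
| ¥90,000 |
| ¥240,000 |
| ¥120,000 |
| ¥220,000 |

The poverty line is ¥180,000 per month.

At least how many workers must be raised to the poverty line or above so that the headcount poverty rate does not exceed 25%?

2

Currently q = 3 of N = 6 are below the line (H = 0.500).
A headcount ratio of at most 25% allows at most ⌊0.25 × 6⌋ = 1 poor workers.
So at least 3 − 1 = 2 must be lifted.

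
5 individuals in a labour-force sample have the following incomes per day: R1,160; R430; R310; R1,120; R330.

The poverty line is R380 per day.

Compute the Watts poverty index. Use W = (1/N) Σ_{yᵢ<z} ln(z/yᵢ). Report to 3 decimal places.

Below z: R310, R330 (q = 2 of N = 5).
Log shortfalls: ln(380/310) = 0.2036; ln(380/330) = 0.1411.
W = 0.344678 / 5 = 0.069.

0.069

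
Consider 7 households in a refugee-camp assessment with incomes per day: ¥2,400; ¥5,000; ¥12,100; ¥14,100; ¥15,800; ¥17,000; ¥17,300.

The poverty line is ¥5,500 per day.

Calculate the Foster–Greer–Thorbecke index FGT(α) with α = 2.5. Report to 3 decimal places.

0.034

Poor units: ¥2,400, ¥5,000 (q = 2 of N = 7).
Shortfall ratios: (5500−2400)/5500 = 0.5636; (5500−5000)/5500 = 0.0909.
Raised to α = 2.5: 0.23851; 0.00249.
Sum = 0.240997; FGT(2.5) = 0.240997 / 7 = 0.034.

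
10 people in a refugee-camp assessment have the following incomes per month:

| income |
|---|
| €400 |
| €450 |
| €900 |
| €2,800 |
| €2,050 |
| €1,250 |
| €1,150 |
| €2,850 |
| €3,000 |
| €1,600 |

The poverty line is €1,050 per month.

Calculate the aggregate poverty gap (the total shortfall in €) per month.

€1,400

Below the line: €400, €450, €900 (q = 3 of N = 10).
Individual gaps: 1050−400 = 650; 1050−450 = 600; 1050−900 = 150.
Aggregate gap = €1,400.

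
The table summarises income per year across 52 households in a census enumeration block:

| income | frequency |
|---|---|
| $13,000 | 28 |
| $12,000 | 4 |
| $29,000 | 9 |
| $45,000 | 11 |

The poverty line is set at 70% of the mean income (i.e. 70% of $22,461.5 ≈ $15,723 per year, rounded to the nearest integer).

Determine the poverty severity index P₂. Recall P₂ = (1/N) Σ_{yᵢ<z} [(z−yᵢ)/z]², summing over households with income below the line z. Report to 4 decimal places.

0.0205

Poor units: 4×$12,000, 28×$13,000 (q = 32 of N = 52).
Normalized shortfalls: (15723−12000)/15723 = 0.2368 (×4); (15723−13000)/15723 = 0.1732 (×28).
Squared: 0.0561 (×4); 0.0300 (×28).
Sum = 1.064085; P₂ = 1.064085 / 52 = 0.0205.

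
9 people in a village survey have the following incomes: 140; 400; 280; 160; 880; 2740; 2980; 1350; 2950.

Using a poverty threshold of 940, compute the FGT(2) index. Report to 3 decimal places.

Poor units: 140, 160, 280, 400, 880 (q = 5 of N = 9).
Relative gaps: (940−140)/940 = 0.8511; (940−160)/940 = 0.8298; (940−280)/940 = 0.7021; (940−400)/940 = 0.5745; (940−880)/940 = 0.0638.
Squared: 0.7243; 0.6885; 0.4930; 0.3300; 0.0041.
Sum = 2.239928; P₂ = 2.239928 / 9 = 0.249.

0.249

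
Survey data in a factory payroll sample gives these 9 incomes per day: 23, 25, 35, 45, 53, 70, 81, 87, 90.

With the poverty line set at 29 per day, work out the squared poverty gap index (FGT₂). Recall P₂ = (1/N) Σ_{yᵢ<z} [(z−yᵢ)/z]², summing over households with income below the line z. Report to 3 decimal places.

Below the line: 23, 25 (q = 2 of N = 9).
Shortfall ratios: (29−23)/29 = 0.2069; (29−25)/29 = 0.1379.
Squared: 0.0428; 0.0190.
Sum = 0.061831; P₂ = 0.061831 / 9 = 0.007.

0.007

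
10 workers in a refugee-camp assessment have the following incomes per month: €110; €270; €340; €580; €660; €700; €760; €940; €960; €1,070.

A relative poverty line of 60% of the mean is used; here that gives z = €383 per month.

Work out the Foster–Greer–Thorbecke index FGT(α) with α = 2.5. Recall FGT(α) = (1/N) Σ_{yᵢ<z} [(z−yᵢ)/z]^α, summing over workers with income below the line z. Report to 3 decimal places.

Below z: €110, €270, €340 (q = 3 of N = 10).
Gap ratios (z−y)/z: (383−110)/383 = 0.7128; (383−270)/383 = 0.2950; (383−340)/383 = 0.1123.
Raised to α = 2.5: 0.42895; 0.04728; 0.00422.
Sum = 0.480459; FGT(2.5) = 0.480459 / 10 = 0.048.

0.048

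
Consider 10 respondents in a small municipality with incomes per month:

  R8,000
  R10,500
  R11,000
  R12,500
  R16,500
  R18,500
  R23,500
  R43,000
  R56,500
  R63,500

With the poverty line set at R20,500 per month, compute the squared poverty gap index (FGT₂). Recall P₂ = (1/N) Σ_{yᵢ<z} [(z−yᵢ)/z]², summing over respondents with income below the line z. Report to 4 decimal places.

Incomes under z: R8,000, R10,500, R11,000, R12,500, R16,500, R18,500 (q = 6 of N = 10).
Gap ratios (z−y)/z: (20500−8000)/20500 = 0.6098; (20500−10500)/20500 = 0.4878; (20500−11000)/20500 = 0.4634; (20500−12500)/20500 = 0.3902; (20500−16500)/20500 = 0.1951; (20500−18500)/20500 = 0.0976.
Squared: 0.3718; 0.2380; 0.2148; 0.1523; 0.0381; 0.0095.
Sum = 1.024390; P₂ = 1.024390 / 10 = 0.1024.

0.1024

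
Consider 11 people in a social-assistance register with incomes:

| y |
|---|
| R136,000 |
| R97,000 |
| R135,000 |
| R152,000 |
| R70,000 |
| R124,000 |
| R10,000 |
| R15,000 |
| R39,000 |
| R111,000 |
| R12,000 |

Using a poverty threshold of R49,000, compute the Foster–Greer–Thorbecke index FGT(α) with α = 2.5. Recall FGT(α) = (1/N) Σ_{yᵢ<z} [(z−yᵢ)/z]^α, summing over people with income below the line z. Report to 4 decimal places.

Poor units: R10,000, R12,000, R15,000, R39,000 (q = 4 of N = 11).
Shortfall ratios: (49000−10000)/49000 = 0.7959; (49000−12000)/49000 = 0.7551; (49000−15000)/49000 = 0.6939; (49000−39000)/49000 = 0.2041.
Raised to α = 2.5: 0.56516; 0.49547; 0.40106; 0.01882.
Sum = 1.480499; FGT(2.5) = 1.480499 / 11 = 0.1346.

0.1346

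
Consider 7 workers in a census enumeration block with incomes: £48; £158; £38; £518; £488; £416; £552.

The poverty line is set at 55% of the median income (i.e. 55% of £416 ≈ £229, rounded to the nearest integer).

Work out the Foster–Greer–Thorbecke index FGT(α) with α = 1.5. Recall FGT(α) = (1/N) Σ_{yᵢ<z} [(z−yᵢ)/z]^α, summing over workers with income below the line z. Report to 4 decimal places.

Poor units: £38, £48, £158 (q = 3 of N = 7).
Shortfall ratios: (229−38)/229 = 0.8341; (229−48)/229 = 0.7904; (229−158)/229 = 0.3100.
Raised to α = 1.5: 0.76172; 0.70269; 0.17264.
Sum = 1.637051; FGT(1.5) = 1.637051 / 7 = 0.2339.

0.2339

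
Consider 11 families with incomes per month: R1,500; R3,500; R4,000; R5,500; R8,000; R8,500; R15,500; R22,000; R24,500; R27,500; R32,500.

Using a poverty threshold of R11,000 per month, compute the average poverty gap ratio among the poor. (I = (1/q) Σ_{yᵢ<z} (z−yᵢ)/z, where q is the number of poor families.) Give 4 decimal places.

0.5303

Below z: R1,500, R3,500, R4,000, R5,500, R8,000, R8,500 (q = 6 of N = 11).
Relative gaps: 0.8636, 0.6818, 0.6364, 0.5000, 0.2727, 0.2273; sum = 3.181818.
The income-gap ratio divides by q (the poor only): 3.181818 / 6 = 0.5303.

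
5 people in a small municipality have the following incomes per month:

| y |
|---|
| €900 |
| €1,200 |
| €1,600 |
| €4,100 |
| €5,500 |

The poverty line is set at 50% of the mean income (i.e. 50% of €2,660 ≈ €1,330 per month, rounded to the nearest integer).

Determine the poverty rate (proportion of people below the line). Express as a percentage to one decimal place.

40.0%

2 of the 5 people have income below €1,330.
H = 2/5 = 40.0%.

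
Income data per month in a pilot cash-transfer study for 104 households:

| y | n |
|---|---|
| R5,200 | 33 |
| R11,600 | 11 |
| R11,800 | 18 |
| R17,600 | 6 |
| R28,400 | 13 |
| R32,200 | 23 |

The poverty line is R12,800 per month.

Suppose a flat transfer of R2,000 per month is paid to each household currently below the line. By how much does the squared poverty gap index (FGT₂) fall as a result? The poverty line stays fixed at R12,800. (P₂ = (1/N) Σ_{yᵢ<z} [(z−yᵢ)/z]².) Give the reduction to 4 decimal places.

Before: below the line — 33×R5,200, 11×R11,600, 18×R11,800; squared poverty gap index (FGT₂) = 0.113849.
After the R2,000 transfer: below the line — 33×R7,200; squared poverty gap index (FGT₂) = 0.060735.
Reduction = 0.113849 − 0.060735 = 0.0531.

0.0531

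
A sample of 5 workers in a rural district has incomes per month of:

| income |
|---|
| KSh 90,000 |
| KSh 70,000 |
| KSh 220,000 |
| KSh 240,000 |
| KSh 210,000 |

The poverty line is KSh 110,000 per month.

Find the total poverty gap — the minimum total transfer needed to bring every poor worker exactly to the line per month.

KSh 60,000

Incomes under z: KSh 70,000, KSh 90,000 (q = 2 of N = 5).
Individual gaps: 110000−70000 = 40000; 110000−90000 = 20000.
Aggregate gap = KSh 60,000.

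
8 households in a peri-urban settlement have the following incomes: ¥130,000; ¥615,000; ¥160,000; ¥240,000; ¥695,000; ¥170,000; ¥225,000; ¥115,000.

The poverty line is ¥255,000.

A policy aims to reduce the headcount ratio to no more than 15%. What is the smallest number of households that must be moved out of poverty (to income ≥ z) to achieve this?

5

6 of the 8 households are poor, so H = 6/8 = 0.750.
A headcount ratio of at most 15% allows at most ⌊0.15 × 8⌋ = 1 poor households.
So at least 6 − 1 = 5 must be lifted.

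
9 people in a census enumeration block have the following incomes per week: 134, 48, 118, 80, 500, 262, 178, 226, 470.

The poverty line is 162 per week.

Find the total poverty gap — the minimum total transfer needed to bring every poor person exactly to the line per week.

268

Below z: 48, 80, 118, 134 (q = 4 of N = 9).
Individual gaps: 162−48 = 114; 162−80 = 82; 162−118 = 44; 162−134 = 28.
Aggregate gap = 268.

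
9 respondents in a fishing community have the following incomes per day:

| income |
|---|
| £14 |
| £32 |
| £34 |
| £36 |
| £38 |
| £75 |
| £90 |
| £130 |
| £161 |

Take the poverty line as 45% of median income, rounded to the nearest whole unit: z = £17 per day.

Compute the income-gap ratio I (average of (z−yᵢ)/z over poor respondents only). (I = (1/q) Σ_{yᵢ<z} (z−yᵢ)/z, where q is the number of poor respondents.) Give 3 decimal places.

Poor units: £14 (q = 1 of N = 9).
Shortfall ratios (z−y)/z: 0.1765; sum = 0.176471.
The income-gap ratio divides by q (the poor only): 0.176471 / 1 = 0.176.

0.176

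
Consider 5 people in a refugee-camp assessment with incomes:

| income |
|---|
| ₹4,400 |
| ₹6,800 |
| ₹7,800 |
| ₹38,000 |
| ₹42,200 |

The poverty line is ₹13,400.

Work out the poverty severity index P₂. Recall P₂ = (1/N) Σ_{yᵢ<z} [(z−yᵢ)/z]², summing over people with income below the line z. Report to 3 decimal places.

Incomes under z: ₹4,400, ₹6,800, ₹7,800 (q = 3 of N = 5).
Shortfall ratios: (13400−4400)/13400 = 0.6716; (13400−6800)/13400 = 0.4925; (13400−7800)/13400 = 0.4179.
Squared: 0.4511; 0.2426; 0.1746.
Sum = 0.868345; P₂ = 0.868345 / 5 = 0.174.

0.174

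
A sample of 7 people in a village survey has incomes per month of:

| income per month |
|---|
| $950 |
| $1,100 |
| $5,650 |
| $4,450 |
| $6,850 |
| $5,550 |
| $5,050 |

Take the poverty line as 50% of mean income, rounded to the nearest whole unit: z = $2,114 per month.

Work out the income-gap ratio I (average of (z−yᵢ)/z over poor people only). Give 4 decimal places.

0.5151

Incomes under z: $950, $1,100 (q = 2 of N = 7).
Relative gaps: 0.5506, 0.4797; sum = 1.030274.
I averages over the q = 2 poor units only: 1.030274 / 2 = 0.5151.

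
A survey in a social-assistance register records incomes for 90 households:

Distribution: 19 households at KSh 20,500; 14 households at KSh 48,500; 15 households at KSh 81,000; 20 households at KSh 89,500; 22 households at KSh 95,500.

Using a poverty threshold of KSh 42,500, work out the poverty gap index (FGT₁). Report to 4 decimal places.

0.1093

Incomes under z: 19×KSh 20,500 (q = 19 of N = 90).
Relative gaps: (42500−20500)/42500 = 0.5176 (×19).
Σ = 9.835294. Dividing by the full population N = 90 gives P₁ = 0.1093.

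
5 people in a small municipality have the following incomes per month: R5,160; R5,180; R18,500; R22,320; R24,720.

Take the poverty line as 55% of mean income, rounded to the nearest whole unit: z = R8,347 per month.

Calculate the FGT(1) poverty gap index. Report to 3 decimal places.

0.152

Incomes under z: R5,160, R5,180 (q = 2 of N = 5).
Shortfall ratios: (8347−5160)/8347 = 0.3818; (8347−5180)/8347 = 0.3794.
Sum of shortfalls = 0.761232; P₁ averages over all N: 0.761232 / 5 = 0.152.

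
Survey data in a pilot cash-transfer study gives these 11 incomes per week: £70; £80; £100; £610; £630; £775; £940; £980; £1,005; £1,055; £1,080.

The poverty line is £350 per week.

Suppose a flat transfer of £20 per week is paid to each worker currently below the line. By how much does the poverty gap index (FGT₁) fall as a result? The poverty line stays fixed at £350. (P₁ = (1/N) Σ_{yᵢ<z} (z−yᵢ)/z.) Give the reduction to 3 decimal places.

0.016

Before: below the line — £70, £80, £100; poverty gap index (FGT₁) = 0.20779.
After the £20 transfer: below the line — £90, £100, £120; poverty gap index (FGT₁) = 0.19221.
Reduction = 0.20779 − 0.19221 = 0.016.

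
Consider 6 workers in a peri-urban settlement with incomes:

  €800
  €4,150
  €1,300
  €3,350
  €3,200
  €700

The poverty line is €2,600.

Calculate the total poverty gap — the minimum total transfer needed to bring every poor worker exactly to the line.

€5,000

Poor units: €700, €800, €1,300 (q = 3 of N = 6).
Individual gaps: 2600−700 = 1900; 2600−800 = 1800; 2600−1300 = 1300.
Aggregate gap = €5,000.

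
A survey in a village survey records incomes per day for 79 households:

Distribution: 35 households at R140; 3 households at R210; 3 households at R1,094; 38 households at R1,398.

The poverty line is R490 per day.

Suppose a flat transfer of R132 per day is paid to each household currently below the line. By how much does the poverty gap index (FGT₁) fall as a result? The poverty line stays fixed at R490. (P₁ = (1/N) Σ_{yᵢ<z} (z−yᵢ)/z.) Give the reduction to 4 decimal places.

Before: below the line — 35×R140, 3×R210; poverty gap index (FGT₁) = 0.338156.
After the R132 transfer: below the line — 35×R272, 3×R342; poverty gap index (FGT₁) = 0.208577.
Reduction = 0.338156 − 0.208577 = 0.1296.

0.1296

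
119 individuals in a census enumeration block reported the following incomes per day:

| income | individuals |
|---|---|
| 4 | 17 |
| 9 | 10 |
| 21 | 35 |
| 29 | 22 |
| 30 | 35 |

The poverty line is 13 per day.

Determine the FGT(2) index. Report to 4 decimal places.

0.0764

Incomes under z: 17×4, 10×9 (q = 27 of N = 119).
Gap ratios (z−y)/z: (13−4)/13 = 0.6923 (×17); (13−9)/13 = 0.3077 (×10).
Squared: 0.4793 (×17); 0.0947 (×10).
Sum = 9.094675; P₂ = 9.094675 / 119 = 0.0764.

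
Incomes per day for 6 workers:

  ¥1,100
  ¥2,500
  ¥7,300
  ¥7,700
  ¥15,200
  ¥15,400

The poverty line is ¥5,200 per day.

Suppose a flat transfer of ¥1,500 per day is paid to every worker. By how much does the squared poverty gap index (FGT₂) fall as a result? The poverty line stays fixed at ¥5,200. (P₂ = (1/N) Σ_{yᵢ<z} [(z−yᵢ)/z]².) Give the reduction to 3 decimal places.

0.098

Before: below the line — ¥1,100, ¥2,500; squared poverty gap index (FGT₂) = 0.14855.
After the ¥1,500 transfer: below the line — ¥2,600, ¥4,000; squared poverty gap index (FGT₂) = 0.05054.
Reduction = 0.14855 − 0.05054 = 0.098.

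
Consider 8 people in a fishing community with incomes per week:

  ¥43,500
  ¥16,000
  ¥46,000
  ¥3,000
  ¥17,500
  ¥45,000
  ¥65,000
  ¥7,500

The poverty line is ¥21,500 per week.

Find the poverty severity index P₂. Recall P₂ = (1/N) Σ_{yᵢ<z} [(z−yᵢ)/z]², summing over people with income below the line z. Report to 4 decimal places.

Incomes under z: ¥3,000, ¥7,500, ¥16,000, ¥17,500 (q = 4 of N = 8).
Gap ratios (z−y)/z: (21500−3000)/21500 = 0.8605; (21500−7500)/21500 = 0.6512; (21500−16000)/21500 = 0.2558; (21500−17500)/21500 = 0.1860.
Squared: 0.7404; 0.4240; 0.0654; 0.0346.
Sum = 1.264467; P₂ = 1.264467 / 8 = 0.1581.

0.1581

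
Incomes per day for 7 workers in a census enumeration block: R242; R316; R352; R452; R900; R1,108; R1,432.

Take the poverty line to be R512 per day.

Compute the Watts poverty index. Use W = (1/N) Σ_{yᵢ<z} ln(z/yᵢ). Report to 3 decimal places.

0.247

Incomes under z: R242, R316, R352, R452 (q = 4 of N = 7).
Log gaps: ln(512/242) = 0.7494; ln(512/316) = 0.4826; ln(512/352) = 0.3747; ln(512/452) = 0.1246.
W = 1.731305 / 7 = 0.247.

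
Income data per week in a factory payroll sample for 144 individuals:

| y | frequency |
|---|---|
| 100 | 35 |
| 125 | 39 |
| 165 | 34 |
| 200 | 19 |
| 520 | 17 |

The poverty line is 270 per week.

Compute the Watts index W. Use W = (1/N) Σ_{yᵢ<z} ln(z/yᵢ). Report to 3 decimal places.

0.606

Poor units: 35×100, 39×125, 34×165, 19×200 (q = 127 of N = 144).
Log shortfalls: ln(270/100) = 0.9933 (×35); ln(270/125) = 0.7701 (×39); ln(270/165) = 0.4925 (×34); ln(270/200) = 0.3001 (×19).
W = 87.244220 / 144 = 0.606.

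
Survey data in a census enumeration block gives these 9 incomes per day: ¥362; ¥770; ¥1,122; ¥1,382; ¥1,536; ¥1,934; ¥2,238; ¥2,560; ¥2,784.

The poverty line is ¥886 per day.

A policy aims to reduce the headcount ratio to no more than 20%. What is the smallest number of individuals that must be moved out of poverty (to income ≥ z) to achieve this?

Currently q = 2 of N = 9 are below the line (H = 0.222).
A headcount ratio of at most 20% allows at most ⌊0.20 × 9⌋ = 1 poor individuals.
So at least 2 − 1 = 1 must be lifted.

1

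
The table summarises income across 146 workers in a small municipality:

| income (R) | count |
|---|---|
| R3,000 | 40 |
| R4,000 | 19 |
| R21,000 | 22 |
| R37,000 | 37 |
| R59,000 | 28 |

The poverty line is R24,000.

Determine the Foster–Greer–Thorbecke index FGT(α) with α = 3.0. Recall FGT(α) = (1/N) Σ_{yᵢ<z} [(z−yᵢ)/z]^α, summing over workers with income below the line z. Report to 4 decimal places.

0.2591

Poor units: 40×R3,000, 19×R4,000, 22×R21,000 (q = 81 of N = 146).
Normalized shortfalls: (24000−3000)/24000 = 0.8750 (×40); (24000−4000)/24000 = 0.8333 (×19); (24000−21000)/24000 = 0.1250 (×22).
Raised to α = 3.0: 0.66992 (×40); 0.57870 (×19); 0.00195 (×22).
Sum = 37.835214; FGT(3.0) = 37.835214 / 146 = 0.2591.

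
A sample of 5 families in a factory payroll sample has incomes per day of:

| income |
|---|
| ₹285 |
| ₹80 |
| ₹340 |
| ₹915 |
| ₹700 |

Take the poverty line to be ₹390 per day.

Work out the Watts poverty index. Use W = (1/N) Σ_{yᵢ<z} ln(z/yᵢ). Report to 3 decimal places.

Below z: ₹80, ₹285, ₹340 (q = 3 of N = 5).
Log gaps: ln(390/80) = 1.5841; ln(390/285) = 0.3137; ln(390/340) = 0.1372.
W = 2.034979 / 5 = 0.407.

0.407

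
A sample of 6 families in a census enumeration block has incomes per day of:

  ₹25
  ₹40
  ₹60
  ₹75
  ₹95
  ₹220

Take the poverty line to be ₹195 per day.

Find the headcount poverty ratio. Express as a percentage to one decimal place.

5 of the 6 families have income below ₹195.
H = 5/6 = 83.3%.

83.3%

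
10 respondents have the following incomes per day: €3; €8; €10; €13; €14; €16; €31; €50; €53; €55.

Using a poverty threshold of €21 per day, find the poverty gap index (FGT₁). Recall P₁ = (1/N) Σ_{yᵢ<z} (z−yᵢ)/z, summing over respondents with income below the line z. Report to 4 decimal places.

Poor units: €3, €8, €10, €13, €14, €16 (q = 6 of N = 10).
Gap ratios (z−y)/z: (21−3)/21 = 0.8571; (21−8)/21 = 0.6190; (21−10)/21 = 0.5238; (21−13)/21 = 0.3810; (21−14)/21 = 0.3333; (21−16)/21 = 0.2381.
Σ = 2.952381. Dividing by the full population N = 10 gives P₁ = 0.2952.

0.2952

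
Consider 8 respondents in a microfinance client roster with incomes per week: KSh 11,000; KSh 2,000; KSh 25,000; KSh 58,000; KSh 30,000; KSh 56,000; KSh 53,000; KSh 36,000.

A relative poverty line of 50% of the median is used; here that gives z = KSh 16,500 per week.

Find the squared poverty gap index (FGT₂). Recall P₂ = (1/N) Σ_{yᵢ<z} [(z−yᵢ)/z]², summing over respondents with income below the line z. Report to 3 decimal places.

0.110

Below the line: KSh 2,000, KSh 11,000 (q = 2 of N = 8).
Gap ratios (z−y)/z: (16500−2000)/16500 = 0.8788; (16500−11000)/16500 = 0.3333.
Squared: 0.7723; 0.1111.
Sum = 0.883379; P₂ = 0.883379 / 8 = 0.110.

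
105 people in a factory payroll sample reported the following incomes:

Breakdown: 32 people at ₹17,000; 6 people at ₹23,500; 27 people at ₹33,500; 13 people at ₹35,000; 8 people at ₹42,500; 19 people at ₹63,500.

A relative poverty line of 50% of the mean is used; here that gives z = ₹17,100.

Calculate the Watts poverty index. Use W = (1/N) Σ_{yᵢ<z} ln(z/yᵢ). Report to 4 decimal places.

Below the line: 32×₹17,000 (q = 32 of N = 105).
Log gaps: ln(17100/17000) = 0.0059 (×32).
W = 0.187684 / 105 = 0.0018.

0.0018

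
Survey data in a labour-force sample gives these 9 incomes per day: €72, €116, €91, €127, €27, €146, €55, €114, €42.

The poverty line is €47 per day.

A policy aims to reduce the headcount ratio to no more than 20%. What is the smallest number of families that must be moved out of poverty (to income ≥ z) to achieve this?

2 of the 9 families are poor, so H = 2/9 = 0.222.
A headcount ratio of at most 20% allows at most ⌊0.20 × 9⌋ = 1 poor families.
So at least 2 − 1 = 1 must be lifted.

1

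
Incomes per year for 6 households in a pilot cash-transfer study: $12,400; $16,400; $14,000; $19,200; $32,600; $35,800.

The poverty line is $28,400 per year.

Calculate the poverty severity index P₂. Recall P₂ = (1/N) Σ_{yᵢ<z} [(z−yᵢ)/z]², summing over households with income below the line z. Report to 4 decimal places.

Incomes under z: $12,400, $14,000, $16,400, $19,200 (q = 4 of N = 6).
Shortfall ratios: (28400−12400)/28400 = 0.5634; (28400−14000)/28400 = 0.5070; (28400−16400)/28400 = 0.4225; (28400−19200)/28400 = 0.3239.
Squared: 0.3174; 0.2571; 0.1785; 0.1049.
Sum = 0.857965; P₂ = 0.857965 / 6 = 0.1430.

0.1430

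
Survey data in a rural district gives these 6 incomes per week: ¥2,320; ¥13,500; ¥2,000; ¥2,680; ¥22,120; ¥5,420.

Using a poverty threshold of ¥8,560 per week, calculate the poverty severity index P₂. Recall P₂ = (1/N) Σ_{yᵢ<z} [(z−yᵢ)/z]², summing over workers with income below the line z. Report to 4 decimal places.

Poor units: ¥2,000, ¥2,320, ¥2,680, ¥5,420 (q = 4 of N = 6).
Relative gaps: (8560−2000)/8560 = 0.7664; (8560−2320)/8560 = 0.7290; (8560−2680)/8560 = 0.6869; (8560−5420)/8560 = 0.3668.
Squared: 0.5873; 0.5314; 0.4719; 0.1346.
Sum = 1.725112; P₂ = 1.725112 / 6 = 0.2875.

0.2875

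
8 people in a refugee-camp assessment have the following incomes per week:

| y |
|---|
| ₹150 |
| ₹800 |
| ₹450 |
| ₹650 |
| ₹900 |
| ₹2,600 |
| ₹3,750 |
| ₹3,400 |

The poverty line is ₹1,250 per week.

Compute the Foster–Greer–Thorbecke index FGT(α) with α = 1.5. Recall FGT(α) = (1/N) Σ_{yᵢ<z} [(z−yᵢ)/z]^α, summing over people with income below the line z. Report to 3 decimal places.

Below z: ₹150, ₹450, ₹650, ₹800, ₹900 (q = 5 of N = 8).
Normalized shortfalls: (1250−150)/1250 = 0.8800; (1250−450)/1250 = 0.6400; (1250−650)/1250 = 0.4800; (1250−800)/1250 = 0.3600; (1250−900)/1250 = 0.2800.
Raised to α = 1.5: 0.82551; 0.51200; 0.33255; 0.21600; 0.14816.
Sum = 2.034229; FGT(1.5) = 2.034229 / 8 = 0.254.

0.254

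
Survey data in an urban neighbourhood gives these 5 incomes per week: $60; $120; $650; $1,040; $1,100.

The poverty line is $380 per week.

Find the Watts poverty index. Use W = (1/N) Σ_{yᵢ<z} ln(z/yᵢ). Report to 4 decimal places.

0.5997

Poor units: $60, $120 (q = 2 of N = 5).
Log shortfalls: ln(380/60) = 1.8458; ln(380/120) = 1.1527.
W = 2.998506 / 5 = 0.5997.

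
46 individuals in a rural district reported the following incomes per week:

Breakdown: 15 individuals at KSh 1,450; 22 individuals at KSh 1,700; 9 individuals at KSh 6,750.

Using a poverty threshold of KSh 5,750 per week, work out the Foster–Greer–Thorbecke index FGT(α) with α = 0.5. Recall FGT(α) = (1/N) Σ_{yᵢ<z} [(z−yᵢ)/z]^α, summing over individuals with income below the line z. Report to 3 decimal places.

Incomes under z: 15×KSh 1,450, 22×KSh 1,700 (q = 37 of N = 46).
Normalized shortfalls: (5750−1450)/5750 = 0.7478 (×15); (5750−1700)/5750 = 0.7043 (×22).
Raised to α = 0.5: 0.86477 (×15); 0.83925 (×22).
Sum = 31.435136; FGT(0.5) = 31.435136 / 46 = 0.683.

0.683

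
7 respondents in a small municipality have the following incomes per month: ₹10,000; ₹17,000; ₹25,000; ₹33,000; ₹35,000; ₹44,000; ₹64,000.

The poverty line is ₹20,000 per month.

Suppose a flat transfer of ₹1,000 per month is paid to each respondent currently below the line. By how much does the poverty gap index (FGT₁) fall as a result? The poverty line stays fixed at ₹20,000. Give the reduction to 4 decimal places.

0.0143

Before: below the line — ₹10,000, ₹17,000; poverty gap index (FGT₁) = 0.092857.
After the ₹1,000 transfer: below the line — ₹11,000, ₹18,000; poverty gap index (FGT₁) = 0.078571.
Reduction = 0.092857 − 0.078571 = 0.0143.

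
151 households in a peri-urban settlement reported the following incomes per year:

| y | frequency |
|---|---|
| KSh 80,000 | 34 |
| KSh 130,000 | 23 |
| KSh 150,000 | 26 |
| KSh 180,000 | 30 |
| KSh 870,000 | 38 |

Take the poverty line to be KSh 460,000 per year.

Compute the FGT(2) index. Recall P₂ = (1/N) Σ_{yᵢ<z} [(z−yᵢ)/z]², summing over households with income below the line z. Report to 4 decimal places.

Incomes under z: 34×KSh 80,000, 23×KSh 130,000, 26×KSh 150,000, 30×KSh 180,000 (q = 113 of N = 151).
Gap ratios (z−y)/z: (460000−80000)/460000 = 0.8261 (×34); (460000−130000)/460000 = 0.7174 (×23); (460000−150000)/460000 = 0.6739 (×26); (460000−180000)/460000 = 0.6087 (×30).
Squared: 0.6824 (×34); 0.5147 (×23); 0.4542 (×26); 0.3705 (×30).
Sum = 57.962665; P₂ = 57.962665 / 151 = 0.3839.

0.3839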